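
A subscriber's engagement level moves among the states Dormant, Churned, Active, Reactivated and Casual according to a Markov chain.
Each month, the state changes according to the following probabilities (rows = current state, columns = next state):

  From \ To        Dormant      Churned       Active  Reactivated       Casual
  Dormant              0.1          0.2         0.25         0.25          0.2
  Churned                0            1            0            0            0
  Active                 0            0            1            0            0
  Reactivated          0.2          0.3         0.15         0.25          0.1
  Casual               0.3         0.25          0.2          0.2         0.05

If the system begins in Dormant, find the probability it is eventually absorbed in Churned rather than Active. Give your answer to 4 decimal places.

0.5153

Let h(s) be the probability of absorption at Churned starting from transient state s. Then h(Churned) = 1 and h(Active) = 0. By first-step analysis:
h(Dormant) = 0.1·h(Dormant) + 0.2·1 + 0.25·0 + 0.25·h(Reactivated) + 0.2·h(Casual)
h(Reactivated) = 0.2·h(Dormant) + 0.3·1 + 0.15·0 + 0.25·h(Reactivated) + 0.1·h(Casual)
h(Casual) = 0.3·h(Dormant) + 0.25·1 + 0.2·0 + 0.2·h(Reactivated) + 0.05·h(Casual)
Solving: h(Dormant) = 0.5153, h(Reactivated) = 0.6114, h(Casual) = 0.5546.
Starting from Dormant, the probability is 0.5153.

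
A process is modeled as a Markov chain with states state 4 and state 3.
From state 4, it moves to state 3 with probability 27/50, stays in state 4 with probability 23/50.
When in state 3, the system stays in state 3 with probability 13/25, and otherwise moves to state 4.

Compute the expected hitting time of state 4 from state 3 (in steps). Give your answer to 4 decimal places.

Let t(s) be the expected number of steps to first reach state 4 from state s, with t(state 4) = 0. Conditioning on the first step:
t(state 3) = 1 + 0.52·t(state 3)
Solving: t(state 3) = 2.0833.
Expected steps from state 3 to state 4: 2.0833.

2.0833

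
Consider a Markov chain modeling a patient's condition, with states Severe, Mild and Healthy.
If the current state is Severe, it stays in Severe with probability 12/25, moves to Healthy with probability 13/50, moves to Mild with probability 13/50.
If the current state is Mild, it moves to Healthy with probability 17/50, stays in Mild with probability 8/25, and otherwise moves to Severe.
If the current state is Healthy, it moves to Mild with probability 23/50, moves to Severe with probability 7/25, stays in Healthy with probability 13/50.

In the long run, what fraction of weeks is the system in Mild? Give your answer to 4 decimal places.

Let the stationary distribution be π with π = πP and π_1 + π_2 + π_3 = 1.
π_1 = 0.48·π_1 + 0.34·π_2 + 0.28·π_3
π_2 = 0.26·π_1 + 0.32·π_2 + 0.46·π_3
Solving with the normalization constraint gives π = (0.3753, 0.3377, 0.2870).
So the stationary probability of Mild is 0.3377.

0.3377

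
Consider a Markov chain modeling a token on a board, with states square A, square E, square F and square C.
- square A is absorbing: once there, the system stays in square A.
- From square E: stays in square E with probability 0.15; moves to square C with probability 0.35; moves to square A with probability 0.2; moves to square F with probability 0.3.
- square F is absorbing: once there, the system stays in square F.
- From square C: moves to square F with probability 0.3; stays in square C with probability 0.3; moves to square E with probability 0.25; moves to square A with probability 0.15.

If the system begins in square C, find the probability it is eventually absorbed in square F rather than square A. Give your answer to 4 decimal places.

0.6502

Let h(s) be the probability of absorption at square F starting from transient state s. Then h(square F) = 1 and h(square A) = 0. By first-step analysis:
h(square E) = 0.2·0 + 0.15·h(square E) + 0.3·1 + 0.35·h(square C)
h(square C) = 0.15·0 + 0.25·h(square E) + 0.3·1 + 0.3·h(square C)
Solving: h(square E) = 0.6207, h(square C) = 0.6502.
Starting from square C, the probability is 0.6502.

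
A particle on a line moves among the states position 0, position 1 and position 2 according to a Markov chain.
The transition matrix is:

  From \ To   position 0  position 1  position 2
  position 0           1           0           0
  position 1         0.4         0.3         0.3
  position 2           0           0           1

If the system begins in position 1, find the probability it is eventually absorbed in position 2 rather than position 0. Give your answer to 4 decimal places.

Let h(s) be the probability of absorption at position 2 starting from transient state s. Then h(position 2) = 1 and h(position 0) = 0. By first-step analysis:
h(position 1) = 0.4·0 + 0.3·h(position 1) + 0.3·1
Solving: h(position 1) = 0.4286.
Starting from position 1, the probability is 0.4286.

0.4286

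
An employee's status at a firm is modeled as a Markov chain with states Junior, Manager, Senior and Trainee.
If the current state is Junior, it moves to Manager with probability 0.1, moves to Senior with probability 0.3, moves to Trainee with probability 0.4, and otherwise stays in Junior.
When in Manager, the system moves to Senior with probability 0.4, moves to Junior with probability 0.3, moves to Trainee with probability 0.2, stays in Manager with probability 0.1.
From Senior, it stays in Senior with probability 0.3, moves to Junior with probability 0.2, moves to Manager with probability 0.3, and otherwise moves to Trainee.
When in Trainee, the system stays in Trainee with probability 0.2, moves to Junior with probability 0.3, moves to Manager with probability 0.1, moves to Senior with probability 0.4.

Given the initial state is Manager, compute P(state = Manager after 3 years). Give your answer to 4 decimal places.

0.1660

Propagate the distribution vector 3 years from Manager.
After 0 years: (0.0000, 1.0000, 0.0000, 0.0000)
After 1 year: (0.3000, 0.1000, 0.4000, 0.2000)
After 2 years: (0.2300, 0.1800, 0.3300, 0.2600)
After 3 years: (0.2440, 0.1660, 0.3440, 0.2460)
P(in Manager after 3 years) = 0.1660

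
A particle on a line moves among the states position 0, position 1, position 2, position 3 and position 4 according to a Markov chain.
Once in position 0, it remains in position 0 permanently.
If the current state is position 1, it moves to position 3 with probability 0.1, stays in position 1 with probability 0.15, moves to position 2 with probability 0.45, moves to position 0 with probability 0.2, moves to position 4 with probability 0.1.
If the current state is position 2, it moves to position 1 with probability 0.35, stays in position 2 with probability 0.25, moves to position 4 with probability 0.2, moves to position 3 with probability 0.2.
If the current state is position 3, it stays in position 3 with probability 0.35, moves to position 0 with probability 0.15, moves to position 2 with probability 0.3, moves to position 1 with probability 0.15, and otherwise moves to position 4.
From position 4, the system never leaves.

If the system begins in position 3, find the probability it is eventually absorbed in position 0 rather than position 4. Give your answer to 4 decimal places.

Let h(s) be the probability of absorption at position 0 starting from transient state s. Then h(position 0) = 1 and h(position 4) = 0. By first-step analysis:
h(position 1) = 0.2·1 + 0.15·h(position 1) + 0.45·h(position 2) + 0.1·h(position 3) + 0.1·0
h(position 2) = 0.35·h(position 1) + 0.25·h(position 2) + 0.2·h(position 3) + 0.2·0
h(position 3) = 0.15·1 + 0.15·h(position 1) + 0.3·h(position 2) + 0.35·h(position 3) + 0.05·0
Solving: h(position 1) = 0.4884, h(position 2) = 0.3643, h(position 3) = 0.5116.
Starting from position 3, the probability is 0.5116.

0.5116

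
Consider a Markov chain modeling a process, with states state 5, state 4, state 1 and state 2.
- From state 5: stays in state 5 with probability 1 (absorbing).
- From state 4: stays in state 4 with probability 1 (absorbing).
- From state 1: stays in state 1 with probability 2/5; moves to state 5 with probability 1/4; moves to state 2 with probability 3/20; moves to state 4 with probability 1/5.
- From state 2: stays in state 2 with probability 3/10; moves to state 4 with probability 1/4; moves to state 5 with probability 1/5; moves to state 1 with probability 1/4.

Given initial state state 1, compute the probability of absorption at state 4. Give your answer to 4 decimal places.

0.4641

Let h(s) be the probability of absorption at state 4 starting from transient state s. Then h(state 4) = 1 and h(state 5) = 0. By first-step analysis:
h(state 1) = 0.25·0 + 0.2·1 + 0.4·h(state 1) + 0.15·h(state 2)
h(state 2) = 0.2·0 + 0.25·1 + 0.25·h(state 1) + 0.3·h(state 2)
Solving: h(state 1) = 0.4641, h(state 2) = 0.5229.
Starting from state 1, the probability is 0.4641.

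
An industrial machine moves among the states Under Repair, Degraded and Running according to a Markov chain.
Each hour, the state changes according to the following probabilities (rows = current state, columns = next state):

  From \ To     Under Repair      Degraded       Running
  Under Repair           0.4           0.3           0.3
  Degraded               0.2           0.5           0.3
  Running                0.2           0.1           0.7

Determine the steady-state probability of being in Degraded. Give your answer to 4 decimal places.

Let the stationary distribution be π with π = πP and π_1 + π_2 + π_3 = 1.
π_1 = 0.4·π_1 + 0.2·π_2 + 0.2·π_3
π_2 = 0.3·π_1 + 0.5·π_2 + 0.1·π_3
Solving with the normalization constraint gives π = (0.2500, 0.2500, 0.5000).
So the stationary probability of Degraded is 0.2500.

0.2500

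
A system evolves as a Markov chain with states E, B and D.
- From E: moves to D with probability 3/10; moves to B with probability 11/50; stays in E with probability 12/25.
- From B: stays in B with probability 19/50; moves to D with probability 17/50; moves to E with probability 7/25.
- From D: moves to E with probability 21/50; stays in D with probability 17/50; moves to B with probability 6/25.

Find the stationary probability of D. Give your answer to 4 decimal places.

Let the stationary distribution be π with π = πP and π_1 + π_2 + π_3 = 1.
π_1 = 0.48·π_1 + 0.28·π_2 + 0.42·π_3
π_2 = 0.22·π_1 + 0.38·π_2 + 0.24·π_3
Solving with the normalization constraint gives π = (0.4067, 0.2696, 0.3237).
So the stationary probability of D is 0.3237.

0.3237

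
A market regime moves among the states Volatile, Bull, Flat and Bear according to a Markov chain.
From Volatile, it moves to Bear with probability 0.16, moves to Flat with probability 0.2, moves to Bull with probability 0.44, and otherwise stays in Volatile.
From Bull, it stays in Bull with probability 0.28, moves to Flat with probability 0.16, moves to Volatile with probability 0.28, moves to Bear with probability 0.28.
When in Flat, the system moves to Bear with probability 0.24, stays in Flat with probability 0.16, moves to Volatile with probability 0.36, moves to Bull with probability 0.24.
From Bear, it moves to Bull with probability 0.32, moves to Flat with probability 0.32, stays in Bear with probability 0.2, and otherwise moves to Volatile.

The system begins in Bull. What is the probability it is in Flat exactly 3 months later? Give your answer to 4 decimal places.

0.2043

Propagate the distribution vector 3 months from Bull.
After 0 months: (0.0000, 1.0000, 0.0000, 0.0000)
After 1 month: (0.2800, 0.2800, 0.1600, 0.2800)
After 2 months: (0.2368, 0.3296, 0.2160, 0.2176)
After 3 months: (0.2522, 0.3180, 0.2043, 0.2255)
P(in Flat after 3 months) = 0.2043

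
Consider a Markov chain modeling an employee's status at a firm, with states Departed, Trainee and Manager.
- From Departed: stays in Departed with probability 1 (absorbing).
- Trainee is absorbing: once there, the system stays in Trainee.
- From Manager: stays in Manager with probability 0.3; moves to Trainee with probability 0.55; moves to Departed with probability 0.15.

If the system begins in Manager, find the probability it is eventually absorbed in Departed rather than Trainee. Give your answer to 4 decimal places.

0.2143

Let h(s) be the probability of absorption at Departed starting from transient state s. Then h(Departed) = 1 and h(Trainee) = 0. By first-step analysis:
h(Manager) = 0.15·1 + 0.55·0 + 0.3·h(Manager)
Solving: h(Manager) = 0.2143.
Starting from Manager, the probability is 0.2143.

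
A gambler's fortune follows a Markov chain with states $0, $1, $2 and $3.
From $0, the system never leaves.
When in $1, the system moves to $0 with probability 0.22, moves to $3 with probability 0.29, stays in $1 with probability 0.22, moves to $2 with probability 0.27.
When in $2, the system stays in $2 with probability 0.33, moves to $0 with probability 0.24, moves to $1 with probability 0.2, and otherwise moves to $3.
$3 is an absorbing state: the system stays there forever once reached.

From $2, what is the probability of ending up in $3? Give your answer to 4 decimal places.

0.5066

Let h(s) be the probability of absorption at $3 starting from transient state s. Then h($3) = 1 and h($0) = 0. By first-step analysis:
h($1) = 0.22·0 + 0.22·h($1) + 0.27·h($2) + 0.29·1
h($2) = 0.24·0 + 0.2·h($1) + 0.33·h($2) + 0.23·1
Solving: h($1) = 0.5472, h($2) = 0.5066.
Starting from $2, the probability is 0.5066.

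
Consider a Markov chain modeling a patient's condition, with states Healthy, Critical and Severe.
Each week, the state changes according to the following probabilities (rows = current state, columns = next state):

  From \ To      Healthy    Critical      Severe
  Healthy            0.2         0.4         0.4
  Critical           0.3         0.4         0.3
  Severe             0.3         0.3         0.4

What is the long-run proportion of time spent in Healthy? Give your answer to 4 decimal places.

Let the stationary distribution be π with π = πP and π_1 + π_2 + π_3 = 1.
π_1 = 0.2·π_1 + 0.3·π_2 + 0.3·π_3
π_2 = 0.4·π_1 + 0.4·π_2 + 0.3·π_3
Solving with the normalization constraint gives π = (0.2727, 0.3636, 0.3636).
So the stationary probability of Healthy is 0.2727.

0.2727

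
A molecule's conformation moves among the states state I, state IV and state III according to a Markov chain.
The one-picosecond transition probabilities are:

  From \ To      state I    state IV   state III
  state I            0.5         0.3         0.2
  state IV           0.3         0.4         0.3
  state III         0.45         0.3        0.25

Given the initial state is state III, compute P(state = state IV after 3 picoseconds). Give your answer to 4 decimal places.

Propagate the distribution vector 3 picoseconds from state III.
After 0 picoseconds: (0.0000, 0.0000, 1.0000)
After 1 picosecond: (0.4500, 0.3000, 0.2500)
After 2 picoseconds: (0.4275, 0.3300, 0.2425)
After 3 picoseconds: (0.4219, 0.3330, 0.2451)
P(in state IV after 3 picoseconds) = 0.3330

0.3330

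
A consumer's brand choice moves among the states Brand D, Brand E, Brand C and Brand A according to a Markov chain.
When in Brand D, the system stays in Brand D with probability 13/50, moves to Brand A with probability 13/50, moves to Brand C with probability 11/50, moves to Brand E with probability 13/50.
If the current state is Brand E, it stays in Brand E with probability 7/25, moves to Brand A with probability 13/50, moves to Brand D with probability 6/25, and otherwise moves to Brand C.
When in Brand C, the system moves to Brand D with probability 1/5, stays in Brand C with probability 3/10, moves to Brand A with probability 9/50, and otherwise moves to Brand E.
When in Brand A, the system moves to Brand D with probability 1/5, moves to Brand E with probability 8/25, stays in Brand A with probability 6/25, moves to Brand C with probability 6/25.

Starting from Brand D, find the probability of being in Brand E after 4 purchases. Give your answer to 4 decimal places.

Propagate the distribution vector 4 purchases from Brand D.
After 0 purchases: (1.0000, 0.0000, 0.0000, 0.0000)
After 1 purchase: (0.2600, 0.2600, 0.2200, 0.2600)
After 2 purchases: (0.2260, 0.2940, 0.2428, 0.2372)
After 3 purchases: (0.2253, 0.2947, 0.2442, 0.2358)
After 4 purchases: (0.2253, 0.2947, 0.2443, 0.2357)
P(in Brand E after 4 purchases) = 0.2947

0.2947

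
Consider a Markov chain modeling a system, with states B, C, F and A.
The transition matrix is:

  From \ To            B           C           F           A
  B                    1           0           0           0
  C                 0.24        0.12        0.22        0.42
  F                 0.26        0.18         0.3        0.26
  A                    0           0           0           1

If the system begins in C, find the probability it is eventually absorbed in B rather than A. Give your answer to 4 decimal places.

0.3907

Let h(s) be the probability of absorption at B starting from transient state s. Then h(B) = 1 and h(A) = 0. By first-step analysis:
h(C) = 0.24·1 + 0.12·h(C) + 0.22·h(F) + 0.42·0
h(F) = 0.26·1 + 0.18·h(C) + 0.3·h(F) + 0.26·0
Solving: h(C) = 0.3907, h(F) = 0.4719.
Starting from C, the probability is 0.3907.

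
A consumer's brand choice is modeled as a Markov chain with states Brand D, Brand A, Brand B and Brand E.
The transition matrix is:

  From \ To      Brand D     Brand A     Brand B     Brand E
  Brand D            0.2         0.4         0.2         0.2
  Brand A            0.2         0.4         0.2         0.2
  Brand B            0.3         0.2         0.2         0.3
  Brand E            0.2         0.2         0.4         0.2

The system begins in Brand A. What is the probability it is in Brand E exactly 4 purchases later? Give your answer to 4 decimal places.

Propagate the distribution vector 4 purchases from Brand A.
After 0 purchases: (0.0000, 1.0000, 0.0000, 0.0000)
After 1 purchase: (0.2000, 0.4000, 0.2000, 0.2000)
After 2 purchases: (0.2200, 0.3200, 0.2400, 0.2200)
After 3 purchases: (0.2240, 0.3080, 0.2440, 0.2240)
After 4 purchases: (0.2244, 0.3064, 0.2448, 0.2244)
P(in Brand E after 4 purchases) = 0.2244

0.2244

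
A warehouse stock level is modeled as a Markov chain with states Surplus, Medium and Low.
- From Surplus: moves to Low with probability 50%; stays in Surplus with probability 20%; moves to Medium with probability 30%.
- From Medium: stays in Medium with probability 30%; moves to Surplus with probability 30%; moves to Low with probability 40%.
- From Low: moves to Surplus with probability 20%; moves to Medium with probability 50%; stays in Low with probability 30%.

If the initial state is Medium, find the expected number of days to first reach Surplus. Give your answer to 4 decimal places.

3.7931

Let t(s) be the expected number of days to first reach Surplus from state s, with t(Surplus) = 0. Conditioning on the first day:
t(Medium) = 1 + 0.3·t(Medium) + 0.4·t(Low)
t(Low) = 1 + 0.5·t(Medium) + 0.3·t(Low)
Solving: t(Medium) = 3.7931, t(Low) = 4.1379.
Expected days from Medium to Surplus: 3.7931.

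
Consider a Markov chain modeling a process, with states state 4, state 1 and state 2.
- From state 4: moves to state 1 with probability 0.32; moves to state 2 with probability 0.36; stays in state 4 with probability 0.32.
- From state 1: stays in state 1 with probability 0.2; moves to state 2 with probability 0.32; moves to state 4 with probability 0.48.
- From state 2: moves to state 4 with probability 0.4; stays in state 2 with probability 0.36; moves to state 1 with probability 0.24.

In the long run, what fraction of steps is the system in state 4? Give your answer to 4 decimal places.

Let the stationary distribution be π with π = πP and π_1 + π_2 + π_3 = 1.
π_1 = 0.32·π_1 + 0.48·π_2 + 0.4·π_3
π_2 = 0.32·π_1 + 0.2·π_2 + 0.24·π_3
Solving with the normalization constraint gives π = (0.3897, 0.2607, 0.3496).
So the stationary probability of state 4 is 0.3897.

0.3897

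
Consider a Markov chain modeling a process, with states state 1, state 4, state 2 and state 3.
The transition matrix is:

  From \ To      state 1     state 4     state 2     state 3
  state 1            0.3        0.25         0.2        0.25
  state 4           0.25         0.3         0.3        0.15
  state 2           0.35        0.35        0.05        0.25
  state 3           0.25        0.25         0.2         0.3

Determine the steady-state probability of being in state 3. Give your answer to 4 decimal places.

Let the stationary distribution be π with π = πP and π_1 + π_2 + π_3 + π_4 = 1.
π_1 = 0.3·π_1 + 0.25·π_2 + 0.35·π_3 + 0.25·π_4
π_2 = 0.25·π_1 + 0.3·π_2 + 0.35·π_3 + 0.25·π_4
π_3 = 0.2·π_1 + 0.3·π_2 + 0.05·π_3 + 0.2·π_4
Solving with the normalization constraint gives π = (0.2841, 0.2841, 0.1986, 0.2333).
So the stationary probability of state 3 is 0.2333.

0.2333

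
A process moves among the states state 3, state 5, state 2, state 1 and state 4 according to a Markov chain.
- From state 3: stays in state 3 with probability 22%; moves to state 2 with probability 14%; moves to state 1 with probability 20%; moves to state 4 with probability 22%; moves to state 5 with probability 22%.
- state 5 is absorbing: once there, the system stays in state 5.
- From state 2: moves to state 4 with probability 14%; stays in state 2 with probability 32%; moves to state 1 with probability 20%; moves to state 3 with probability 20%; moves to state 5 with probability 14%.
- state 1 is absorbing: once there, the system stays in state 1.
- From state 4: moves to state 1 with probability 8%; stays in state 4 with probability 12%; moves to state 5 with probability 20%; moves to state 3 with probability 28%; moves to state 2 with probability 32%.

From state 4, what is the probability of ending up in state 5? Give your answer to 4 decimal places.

Let h(s) be the probability of absorption at state 5 starting from transient state s. Then h(state 5) = 1 and h(state 1) = 0. By first-step analysis:
h(state 3) = 0.22·h(state 3) + 0.22·1 + 0.14·h(state 2) + 0.2·0 + 0.22·h(state 4)
h(state 2) = 0.2·h(state 3) + 0.14·1 + 0.32·h(state 2) + 0.2·0 + 0.14·h(state 4)
h(state 4) = 0.28·h(state 3) + 0.2·1 + 0.32·h(state 2) + 0.08·0 + 0.12·h(state 4)
Solving: h(state 3) = 0.5286, h(state 2) = 0.4786, h(state 4) = 0.5695.
Starting from state 4, the probability is 0.5695.

0.5695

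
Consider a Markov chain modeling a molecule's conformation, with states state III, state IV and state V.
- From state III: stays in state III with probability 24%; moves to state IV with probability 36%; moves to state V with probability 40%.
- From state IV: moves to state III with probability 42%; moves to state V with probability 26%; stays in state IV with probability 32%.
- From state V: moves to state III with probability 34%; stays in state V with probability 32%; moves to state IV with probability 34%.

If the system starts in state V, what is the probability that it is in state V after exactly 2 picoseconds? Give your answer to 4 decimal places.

0.3268

Sum over the intermediate state after 1 picosecond:
P = P(state V→state III)·P(state III→state V) + P(state V→state IV)·P(state IV→state V) + P(state V→state V)·P(state V→state V)
  = 0.34×0.4 + 0.34×0.26 + 0.32×0.32
  = 0.1360 + 0.0884 + 0.1024 = 0.3268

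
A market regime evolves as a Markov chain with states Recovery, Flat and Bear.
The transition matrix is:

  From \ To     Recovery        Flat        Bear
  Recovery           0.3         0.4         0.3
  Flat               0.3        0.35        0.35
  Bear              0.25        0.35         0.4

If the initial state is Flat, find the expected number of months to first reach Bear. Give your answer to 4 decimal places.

Let t(s) be the expected number of months to first reach Bear from state s, with t(Bear) = 0. Conditioning on the first month:
t(Recovery) = 1 + 0.3·t(Recovery) + 0.4·t(Flat)
t(Flat) = 1 + 0.3·t(Recovery) + 0.35·t(Flat)
Solving: t(Recovery) = 3.1343, t(Flat) = 2.9851.
Expected months from Flat to Bear: 2.9851.

2.9851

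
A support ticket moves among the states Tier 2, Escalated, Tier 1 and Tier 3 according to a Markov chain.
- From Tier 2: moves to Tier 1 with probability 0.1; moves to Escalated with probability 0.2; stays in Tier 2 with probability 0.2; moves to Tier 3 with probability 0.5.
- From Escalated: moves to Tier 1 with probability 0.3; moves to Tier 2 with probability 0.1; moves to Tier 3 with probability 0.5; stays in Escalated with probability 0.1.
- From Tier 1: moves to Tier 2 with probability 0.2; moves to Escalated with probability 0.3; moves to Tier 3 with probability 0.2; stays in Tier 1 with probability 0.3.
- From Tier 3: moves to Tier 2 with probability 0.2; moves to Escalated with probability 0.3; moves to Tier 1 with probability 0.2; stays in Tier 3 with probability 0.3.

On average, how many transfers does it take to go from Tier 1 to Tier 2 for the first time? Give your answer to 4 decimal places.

Let t(s) be the expected number of transfers to first reach Tier 2 from state s, with t(Tier 2) = 0. Conditioning on the first transfer:
t(Escalated) = 1 + 0.1·t(Escalated) + 0.3·t(Tier 1) + 0.5·t(Tier 3)
t(Tier 1) = 1 + 0.3·t(Escalated) + 0.3·t(Tier 1) + 0.2·t(Tier 3)
t(Tier 3) = 1 + 0.3·t(Escalated) + 0.2·t(Tier 1) + 0.3·t(Tier 3)
Solving: t(Escalated) = 6.1905, t(Tier 1) = 5.7143, t(Tier 3) = 5.7143.
Expected transfers from Tier 1 to Tier 2: 5.7143.

5.7143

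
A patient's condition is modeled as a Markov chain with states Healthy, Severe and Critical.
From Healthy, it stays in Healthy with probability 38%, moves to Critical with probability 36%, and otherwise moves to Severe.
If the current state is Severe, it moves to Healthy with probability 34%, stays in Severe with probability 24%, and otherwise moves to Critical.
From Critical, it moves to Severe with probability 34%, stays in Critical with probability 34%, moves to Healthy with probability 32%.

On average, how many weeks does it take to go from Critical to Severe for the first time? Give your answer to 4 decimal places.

3.1973

Let t(s) be the expected number of weeks to first reach Severe from state s, with t(Severe) = 0. Conditioning on the first week:
t(Healthy) = 1 + 0.38·t(Healthy) + 0.36·t(Critical)
t(Critical) = 1 + 0.32·t(Healthy) + 0.34·t(Critical)
Solving: t(Healthy) = 3.4694, t(Critical) = 3.1973.
Expected weeks from Critical to Severe: 3.1973.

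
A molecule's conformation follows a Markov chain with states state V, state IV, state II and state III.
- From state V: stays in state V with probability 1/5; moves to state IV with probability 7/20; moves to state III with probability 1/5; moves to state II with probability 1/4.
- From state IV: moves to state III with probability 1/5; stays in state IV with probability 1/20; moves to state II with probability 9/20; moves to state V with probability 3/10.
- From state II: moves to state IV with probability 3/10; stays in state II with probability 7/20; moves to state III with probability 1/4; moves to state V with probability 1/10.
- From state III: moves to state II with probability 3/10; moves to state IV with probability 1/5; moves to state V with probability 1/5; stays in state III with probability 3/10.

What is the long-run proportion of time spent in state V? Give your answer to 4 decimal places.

0.1886

Let the stationary distribution be π with π = πP and π_1 + π_2 + π_3 + π_4 = 1.
π_1 = 0.2·π_1 + 0.3·π_2 + 0.1·π_3 + 0.2·π_4
π_2 = 0.35·π_1 + 0.05·π_2 + 0.3·π_3 + 0.2·π_4
π_3 = 0.25·π_1 + 0.45·π_2 + 0.35·π_3 + 0.3·π_4
Solving with the normalization constraint gives π = (0.1886, 0.2282, 0.3419, 0.2412).
So the stationary probability of state V is 0.1886.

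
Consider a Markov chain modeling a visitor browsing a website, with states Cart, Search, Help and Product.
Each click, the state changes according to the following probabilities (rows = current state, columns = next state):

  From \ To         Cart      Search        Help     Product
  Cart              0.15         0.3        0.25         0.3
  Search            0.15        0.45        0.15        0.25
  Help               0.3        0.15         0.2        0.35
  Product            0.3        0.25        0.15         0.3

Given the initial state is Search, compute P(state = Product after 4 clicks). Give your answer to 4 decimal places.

0.2935

Propagate the distribution vector 4 clicks from Search.
After 0 clicks: (0.0000, 1.0000, 0.0000, 0.0000)
After 1 click: (0.1500, 0.4500, 0.1500, 0.2500)
After 2 clicks: (0.2100, 0.3325, 0.1725, 0.2850)
After 3 clicks: (0.2186, 0.3098, 0.1796, 0.2920)
After 4 clicks: (0.2207, 0.3049, 0.1808, 0.2935)
P(in Product after 4 clicks) = 0.2935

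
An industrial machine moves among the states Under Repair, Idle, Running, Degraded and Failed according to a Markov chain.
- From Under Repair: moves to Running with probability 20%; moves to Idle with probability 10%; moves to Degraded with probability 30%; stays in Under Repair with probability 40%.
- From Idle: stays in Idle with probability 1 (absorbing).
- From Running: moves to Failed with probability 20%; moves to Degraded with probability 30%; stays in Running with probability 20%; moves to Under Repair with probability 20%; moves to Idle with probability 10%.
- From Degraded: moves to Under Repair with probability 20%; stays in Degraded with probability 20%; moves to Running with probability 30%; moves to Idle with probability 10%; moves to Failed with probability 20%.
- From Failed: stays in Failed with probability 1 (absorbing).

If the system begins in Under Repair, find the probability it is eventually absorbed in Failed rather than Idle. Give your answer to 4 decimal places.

0.5000

Let h(s) be the probability of absorption at Failed starting from transient state s. Then h(Failed) = 1 and h(Idle) = 0. By first-step analysis:
h(Under Repair) = 0.4·h(Under Repair) + 0.1·0 + 0.2·h(Running) + 0.3·h(Degraded)
h(Running) = 0.2·h(Under Repair) + 0.1·0 + 0.2·h(Running) + 0.3·h(Degraded) + 0.2·1
h(Degraded) = 0.2·h(Under Repair) + 0.1·0 + 0.3·h(Running) + 0.2·h(Degraded) + 0.2·1
Solving: h(Under Repair) = 0.5000, h(Running) = 0.6000, h(Degraded) = 0.6000.
Starting from Under Repair, the probability is 0.5000.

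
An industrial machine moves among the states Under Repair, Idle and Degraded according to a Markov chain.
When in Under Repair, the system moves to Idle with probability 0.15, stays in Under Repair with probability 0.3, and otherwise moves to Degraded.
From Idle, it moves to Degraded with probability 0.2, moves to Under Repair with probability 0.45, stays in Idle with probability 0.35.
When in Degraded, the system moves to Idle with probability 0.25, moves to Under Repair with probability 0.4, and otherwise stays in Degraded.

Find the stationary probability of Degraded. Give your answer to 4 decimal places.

Let the stationary distribution be π with π = πP and π_1 + π_2 + π_3 = 1.
π_1 = 0.3·π_1 + 0.45·π_2 + 0.4·π_3
π_2 = 0.15·π_1 + 0.35·π_2 + 0.25·π_3
Solving with the normalization constraint gives π = (0.3744, 0.2362, 0.3894).
So the stationary probability of Degraded is 0.3894.

0.3894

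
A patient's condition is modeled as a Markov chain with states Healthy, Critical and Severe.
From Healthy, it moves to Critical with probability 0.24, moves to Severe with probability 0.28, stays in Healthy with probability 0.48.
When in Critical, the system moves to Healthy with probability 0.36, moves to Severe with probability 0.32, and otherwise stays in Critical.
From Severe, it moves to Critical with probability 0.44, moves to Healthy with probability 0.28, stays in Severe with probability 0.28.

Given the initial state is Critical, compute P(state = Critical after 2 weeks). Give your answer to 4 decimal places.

Sum over the intermediate state after 1 week:
P = P(Critical→Healthy)·P(Healthy→Critical) + P(Critical→Critical)·P(Critical→Critical) + P(Critical→Severe)·P(Severe→Critical)
  = 0.36×0.24 + 0.32×0.32 + 0.32×0.44
  = 0.0864 + 0.1024 + 0.1408 = 0.3296

0.3296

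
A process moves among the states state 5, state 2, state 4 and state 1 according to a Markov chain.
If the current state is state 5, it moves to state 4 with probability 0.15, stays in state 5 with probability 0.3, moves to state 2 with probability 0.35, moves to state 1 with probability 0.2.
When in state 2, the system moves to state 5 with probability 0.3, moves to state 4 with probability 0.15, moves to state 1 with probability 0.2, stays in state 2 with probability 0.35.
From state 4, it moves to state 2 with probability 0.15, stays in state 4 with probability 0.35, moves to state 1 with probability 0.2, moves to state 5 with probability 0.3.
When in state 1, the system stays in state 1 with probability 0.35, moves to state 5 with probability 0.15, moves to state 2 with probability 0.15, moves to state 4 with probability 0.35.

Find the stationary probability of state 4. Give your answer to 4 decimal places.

0.2463

Let the stationary distribution be π with π = πP and π_1 + π_2 + π_3 + π_4 = 1.
π_1 = 0.3·π_1 + 0.3·π_2 + 0.3·π_3 + 0.15·π_4
π_2 = 0.35·π_1 + 0.35·π_2 + 0.15·π_3 + 0.15·π_4
π_3 = 0.15·π_1 + 0.15·π_2 + 0.35·π_3 + 0.35·π_4
Solving with the normalization constraint gives π = (0.2647, 0.2537, 0.2463, 0.2353).
So the stationary probability of state 4 is 0.2463.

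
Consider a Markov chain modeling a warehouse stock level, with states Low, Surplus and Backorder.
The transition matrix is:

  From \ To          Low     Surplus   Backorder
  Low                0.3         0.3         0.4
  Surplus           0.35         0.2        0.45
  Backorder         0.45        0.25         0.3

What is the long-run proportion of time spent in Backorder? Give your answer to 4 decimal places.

Let the stationary distribution be π with π = πP and π_1 + π_2 + π_3 = 1.
π_1 = 0.3·π_1 + 0.35·π_2 + 0.45·π_3
π_2 = 0.3·π_1 + 0.2·π_2 + 0.25·π_3
Solving with the normalization constraint gives π = (0.3691, 0.2557, 0.3753).
So the stationary probability of Backorder is 0.3753.

0.3753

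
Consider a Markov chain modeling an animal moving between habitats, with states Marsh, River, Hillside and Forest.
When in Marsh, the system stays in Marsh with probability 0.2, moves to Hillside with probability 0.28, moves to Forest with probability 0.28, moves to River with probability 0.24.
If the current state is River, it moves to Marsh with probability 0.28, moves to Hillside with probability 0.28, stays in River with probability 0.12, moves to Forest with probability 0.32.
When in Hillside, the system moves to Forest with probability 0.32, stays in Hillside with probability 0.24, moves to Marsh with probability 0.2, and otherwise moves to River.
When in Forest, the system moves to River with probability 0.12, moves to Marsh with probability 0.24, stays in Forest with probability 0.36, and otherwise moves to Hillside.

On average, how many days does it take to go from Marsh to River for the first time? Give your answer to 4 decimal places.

4.9487

Let t(s) be the expected number of days to first reach River from state s, with t(River) = 0. Conditioning on the first day:
t(Marsh) = 1 + 0.2·t(Marsh) + 0.28·t(Hillside) + 0.28·t(Forest)
t(Hillside) = 1 + 0.2·t(Marsh) + 0.24·t(Hillside) + 0.32·t(Forest)
t(Forest) = 1 + 0.24·t(Marsh) + 0.28·t(Hillside) + 0.36·t(Forest)
Solving: t(Marsh) = 4.9487, t(Hillside) = 4.9735, t(Forest) = 5.5942.
Expected days from Marsh to River: 4.9487.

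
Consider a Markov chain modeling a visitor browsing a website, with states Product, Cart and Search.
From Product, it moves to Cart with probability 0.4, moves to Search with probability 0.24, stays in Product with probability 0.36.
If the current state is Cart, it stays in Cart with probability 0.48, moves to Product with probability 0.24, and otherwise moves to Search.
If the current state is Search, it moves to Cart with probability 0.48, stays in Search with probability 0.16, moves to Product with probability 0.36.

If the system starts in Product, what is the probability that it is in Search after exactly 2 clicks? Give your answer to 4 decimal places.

Sum over the intermediate state after 1 click:
P = P(Product→Product)·P(Product→Search) + P(Product→Cart)·P(Cart→Search) + P(Product→Search)·P(Search→Search)
  = 0.36×0.24 + 0.4×0.28 + 0.24×0.16
  = 0.0864 + 0.1120 + 0.0384 = 0.2368

0.2368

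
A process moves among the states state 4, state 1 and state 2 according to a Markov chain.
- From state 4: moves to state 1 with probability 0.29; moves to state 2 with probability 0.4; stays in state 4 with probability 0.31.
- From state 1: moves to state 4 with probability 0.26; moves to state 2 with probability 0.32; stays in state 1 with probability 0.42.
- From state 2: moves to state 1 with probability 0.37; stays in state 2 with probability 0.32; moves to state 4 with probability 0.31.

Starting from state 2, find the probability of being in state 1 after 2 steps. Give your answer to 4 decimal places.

0.3637

Sum over the intermediate state after 1 step:
P = P(state 2→state 4)·P(state 4→state 1) + P(state 2→state 1)·P(state 1→state 1) + P(state 2→state 2)·P(state 2→state 1)
  = 0.31×0.29 + 0.37×0.42 + 0.32×0.37
  = 0.0899 + 0.1554 + 0.1184 = 0.3637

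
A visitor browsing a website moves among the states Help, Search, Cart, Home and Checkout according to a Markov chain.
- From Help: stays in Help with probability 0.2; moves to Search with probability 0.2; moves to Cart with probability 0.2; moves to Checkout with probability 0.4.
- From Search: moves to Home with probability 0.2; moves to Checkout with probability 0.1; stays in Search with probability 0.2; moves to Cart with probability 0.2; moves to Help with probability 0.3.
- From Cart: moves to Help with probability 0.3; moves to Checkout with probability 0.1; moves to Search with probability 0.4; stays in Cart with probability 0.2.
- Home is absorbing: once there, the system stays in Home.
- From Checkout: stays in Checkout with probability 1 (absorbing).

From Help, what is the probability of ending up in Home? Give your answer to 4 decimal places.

0.1519

Let h(s) be the probability of absorption at Home starting from transient state s. Then h(Home) = 1 and h(Checkout) = 0. By first-step analysis:
h(Help) = 0.2·h(Help) + 0.2·h(Search) + 0.2·h(Cart) + 0.4·0
h(Search) = 0.3·h(Help) + 0.2·h(Search) + 0.2·h(Cart) + 0.2·1 + 0.1·0
h(Cart) = 0.3·h(Help) + 0.4·h(Search) + 0.2·h(Cart) + 0.1·0
Solving: h(Help) = 0.1519, h(Search) = 0.3671, h(Cart) = 0.2405.
Starting from Help, the probability is 0.1519.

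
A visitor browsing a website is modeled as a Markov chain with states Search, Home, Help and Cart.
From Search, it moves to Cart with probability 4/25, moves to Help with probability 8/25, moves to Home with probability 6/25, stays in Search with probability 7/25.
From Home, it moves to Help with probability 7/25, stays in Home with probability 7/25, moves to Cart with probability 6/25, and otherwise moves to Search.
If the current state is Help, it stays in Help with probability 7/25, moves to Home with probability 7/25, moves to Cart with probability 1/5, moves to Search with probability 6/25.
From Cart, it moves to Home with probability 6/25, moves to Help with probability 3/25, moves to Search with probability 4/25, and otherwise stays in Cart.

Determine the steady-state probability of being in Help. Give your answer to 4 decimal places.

Let the stationary distribution be π with π = πP and π_1 + π_2 + π_3 + π_4 = 1.
π_1 = 0.28·π_1 + 0.2·π_2 + 0.24·π_3 + 0.16·π_4
π_2 = 0.24·π_1 + 0.28·π_2 + 0.28·π_3 + 0.24·π_4
π_3 = 0.32·π_1 + 0.28·π_2 + 0.28·π_3 + 0.12·π_4
Solving with the normalization constraint gives π = (0.2158, 0.2602, 0.2438, 0.2802).
So the stationary probability of Help is 0.2438.

0.2438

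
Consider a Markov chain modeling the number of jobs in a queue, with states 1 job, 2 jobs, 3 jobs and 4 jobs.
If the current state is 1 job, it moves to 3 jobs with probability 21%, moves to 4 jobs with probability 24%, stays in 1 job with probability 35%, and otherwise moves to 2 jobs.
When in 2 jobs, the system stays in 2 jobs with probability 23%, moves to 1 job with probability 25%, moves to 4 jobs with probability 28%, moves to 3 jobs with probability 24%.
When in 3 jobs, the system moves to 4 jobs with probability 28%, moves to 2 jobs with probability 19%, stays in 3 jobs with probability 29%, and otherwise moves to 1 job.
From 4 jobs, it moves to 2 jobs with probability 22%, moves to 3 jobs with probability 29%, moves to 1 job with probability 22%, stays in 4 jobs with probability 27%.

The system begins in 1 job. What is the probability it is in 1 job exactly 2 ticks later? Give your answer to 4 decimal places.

0.2757

Propagate the distribution vector 2 ticks from 1 job.
After 0 ticks: (1.0000, 0.0000, 0.0000, 0.0000)
After 1 tick: (0.3500, 0.2000, 0.2100, 0.2400)
After 2 ticks: (0.2757, 0.2087, 0.2520, 0.2636)
P(in 1 job after 2 ticks) = 0.2757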